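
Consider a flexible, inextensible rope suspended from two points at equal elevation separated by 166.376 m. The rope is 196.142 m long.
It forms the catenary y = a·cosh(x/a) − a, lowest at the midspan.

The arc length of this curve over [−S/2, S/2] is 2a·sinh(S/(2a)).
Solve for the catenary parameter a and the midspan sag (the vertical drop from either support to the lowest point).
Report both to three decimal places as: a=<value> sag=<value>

seed: a₀ = √(S³/(24(L−S))) = √(166.376³/(24·29.766)) = 80.291609
iter 1: u=1.036073  f(a)=+1.639e+00  f'(a)=-8.242e-01  a ← 80.291609 − (+1.639e+00/-8.242e-01) = 82.280395
iter 2: u=1.011031  f(a)=+6.287e-02  f'(a)=-7.620e-01  a ← 82.280395 − (+6.287e-02/-7.620e-01) = 82.362906
iter 3: u=1.010018  f(a)=+1.007e-04  f'(a)=-7.596e-01  a ← 82.362906 − (+1.007e-04/-7.596e-01) = 82.363038
iter 4: u=1.010016  f(a)=+2.591e-10  f'(a)=-7.596e-01  a ← 82.363038 − (+2.591e-10/-7.596e-01) = 82.363038
iter 5: u=1.010016  f(a)=+2.842e-14  f'(a)=-7.596e-01  a ← 82.363038 − (+2.842e-14/-7.596e-01) = 82.363038
converged: |Δa| < 1e-12 after 5 iterations
sag = a·(cosh(S/(2a)) − 1) = 82.363038·(cosh(1.010016) − 1) = 45.705659
T_max/T_min = cosh(S/(2a)) = 1.554929

a=82.363 sag=45.706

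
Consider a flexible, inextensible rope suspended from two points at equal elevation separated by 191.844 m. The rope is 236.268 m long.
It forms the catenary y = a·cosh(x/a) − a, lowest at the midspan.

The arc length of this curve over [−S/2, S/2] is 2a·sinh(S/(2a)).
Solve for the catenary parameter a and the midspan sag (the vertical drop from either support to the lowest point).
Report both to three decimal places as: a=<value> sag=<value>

seed: a₀ = √(S³/(24(L−S))) = √(191.844³/(24·44.424)) = 81.378163
iter 1: u=1.178719  f(a)=+3.190e+00  f'(a)=-1.251e+00  a ← 81.378163 − (+3.190e+00/-1.251e+00) = 83.927840
iter 2: u=1.142910  f(a)=+1.561e-01  f'(a)=-1.132e+00  a ← 83.927840 − (+1.561e-01/-1.132e+00) = 84.065768
iter 3: u=1.141035  f(a)=+4.160e-04  f'(a)=-1.125e+00  a ← 84.065768 − (+4.160e-04/-1.125e+00) = 84.066138
iter 4: u=1.141030  f(a)=+2.974e-09  f'(a)=-1.125e+00  a ← 84.066138 − (+2.974e-09/-1.125e+00) = 84.066138
iter 5: u=1.141030  f(a)=+2.842e-14  f'(a)=-1.125e+00  a ← 84.066138 − (+2.842e-14/-1.125e+00) = 84.066138
converged: |Δa| < 1e-12 after 5 iterations
sag = a·(cosh(S/(2a)) − 1) = 84.066138·(cosh(1.141030) − 1) = 60.926129
T_max/T_min = cosh(S/(2a)) = 1.724740

a=84.066 sag=60.926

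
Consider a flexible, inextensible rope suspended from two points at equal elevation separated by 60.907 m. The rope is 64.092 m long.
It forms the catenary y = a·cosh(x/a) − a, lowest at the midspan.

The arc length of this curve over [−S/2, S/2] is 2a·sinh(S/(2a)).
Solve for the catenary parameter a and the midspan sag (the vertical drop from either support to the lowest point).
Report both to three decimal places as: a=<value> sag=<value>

a=54.789 sag=8.684

seed: a₀ = √(S³/(24(L−S))) = √(60.907³/(24·3.185)) = 54.367639
iter 1: u=0.560140  f(a)=+5.034e-02  f'(a)=-1.209e-01  a ← 54.367639 − (+5.034e-02/-1.209e-01) = 54.784081
iter 2: u=0.555882  f(a)=+5.843e-04  f'(a)=-1.181e-01  a ← 54.784081 − (+5.843e-04/-1.181e-01) = 54.789029
iter 3: u=0.555832  f(a)=+8.075e-08  f'(a)=-1.181e-01  a ← 54.789029 − (+8.075e-08/-1.181e-01) = 54.789029
iter 4: u=0.555832  f(a)=+0.000e+00  f'(a)=-1.181e-01  a ← 54.789029 − (+0.000e+00/-1.181e-01) = 54.789029
converged: |Δa| < 1e-12 after 4 iterations
sag = a·(cosh(S/(2a)) − 1) = 54.789029·(cosh(0.555832) − 1) = 8.683672
T_max/T_min = cosh(S/(2a)) = 1.158493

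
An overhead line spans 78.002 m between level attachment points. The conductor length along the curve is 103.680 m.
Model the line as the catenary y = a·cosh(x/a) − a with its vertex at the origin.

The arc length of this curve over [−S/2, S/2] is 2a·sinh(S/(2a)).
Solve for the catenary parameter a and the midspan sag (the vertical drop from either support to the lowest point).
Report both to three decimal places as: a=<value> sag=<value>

seed: a₀ = √(S³/(24(L−S))) = √(78.002³/(24·25.678)) = 27.750601
iter 1: u=1.405411  f(a)=+2.659e+00  f'(a)=-2.243e+00  a ← 27.750601 − (+2.659e+00/-2.243e+00) = 28.935903
iter 2: u=1.347841  f(a)=+1.798e-01  f'(a)=-1.949e+00  a ← 28.935903 − (+1.798e-01/-1.949e+00) = 29.028172
iter 3: u=1.343557  f(a)=+9.546e-04  f'(a)=-1.928e+00  a ← 29.028172 − (+9.546e-04/-1.928e+00) = 29.028667
iter 4: u=1.343534  f(a)=+2.722e-08  f'(a)=-1.928e+00  a ← 29.028667 − (+2.722e-08/-1.928e+00) = 29.028667
iter 5: u=1.343534  f(a)=+0.000e+00  f'(a)=-1.928e+00  a ← 29.028667 − (+0.000e+00/-1.928e+00) = 29.028667
converged: |Δa| < 1e-12 after 5 iterations
sag = a·(cosh(S/(2a)) − 1) = 29.028667·(cosh(1.343534) − 1) = 30.385549
T_max/T_min = cosh(S/(2a)) = 2.046743

a=29.029 sag=30.386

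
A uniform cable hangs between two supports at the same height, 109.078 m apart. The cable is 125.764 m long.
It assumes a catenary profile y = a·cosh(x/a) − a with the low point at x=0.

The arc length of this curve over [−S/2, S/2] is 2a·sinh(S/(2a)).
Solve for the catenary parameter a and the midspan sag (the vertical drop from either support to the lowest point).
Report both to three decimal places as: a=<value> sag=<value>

a=58.190 sag=27.485

seed: a₀ = √(S³/(24(L−S))) = √(109.078³/(24·16.686)) = 56.927749
iter 1: u=0.958039  f(a)=+7.827e-01  f'(a)=-6.418e-01  a ← 56.927749 − (+7.827e-01/-6.418e-01) = 58.147260
iter 2: u=0.937946  f(a)=+2.586e-02  f'(a)=-6.000e-01  a ← 58.147260 − (+2.586e-02/-6.000e-01) = 58.190353
iter 3: u=0.937252  f(a)=+3.036e-05  f'(a)=-5.986e-01  a ← 58.190353 − (+3.036e-05/-5.986e-01) = 58.190404
iter 4: u=0.937251  f(a)=+4.194e-11  f'(a)=-5.986e-01  a ← 58.190404 − (+4.194e-11/-5.986e-01) = 58.190404
iter 5: u=0.937251  f(a)=+1.421e-14  f'(a)=-5.986e-01  a ← 58.190404 − (+1.421e-14/-5.986e-01) = 58.190404
converged: |Δa| < 1e-12 after 5 iterations
sag = a·(cosh(S/(2a)) − 1) = 58.190404·(cosh(0.937251) − 1) = 27.484966
T_max/T_min = cosh(S/(2a)) = 1.472328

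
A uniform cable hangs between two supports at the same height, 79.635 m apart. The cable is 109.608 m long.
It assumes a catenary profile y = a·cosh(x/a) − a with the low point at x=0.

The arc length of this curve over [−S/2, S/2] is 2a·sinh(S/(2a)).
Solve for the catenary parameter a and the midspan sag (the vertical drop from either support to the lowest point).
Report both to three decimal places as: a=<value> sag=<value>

seed: a₀ = √(S³/(24(L−S))) = √(79.635³/(24·29.973)) = 26.496301
iter 1: u=1.502757  f(a)=+3.572e+00  f'(a)=-2.816e+00  a ← 26.496301 − (+3.572e+00/-2.816e+00) = 27.764681
iter 2: u=1.434106  f(a)=+2.725e-01  f'(a)=-2.402e+00  a ← 27.764681 − (+2.725e-01/-2.402e+00) = 27.878155
iter 3: u=1.428269  f(a)=+1.876e-03  f'(a)=-2.369e+00  a ← 27.878155 − (+1.876e-03/-2.369e+00) = 27.878947
iter 4: u=1.428228  f(a)=+9.020e-08  f'(a)=-2.368e+00  a ← 27.878947 − (+9.020e-08/-2.368e+00) = 27.878947
iter 5: u=1.428228  f(a)=-1.421e-14  f'(a)=-2.368e+00  a ← 27.878947 − (-1.421e-14/-2.368e+00) = 27.878947
converged: |Δa| < 1e-12 after 5 iterations
sag = a·(cosh(S/(2a)) − 1) = 27.878947·(cosh(1.428228) − 1) = 33.608565
T_max/T_min = cosh(S/(2a)) = 2.205518

a=27.879 sag=33.609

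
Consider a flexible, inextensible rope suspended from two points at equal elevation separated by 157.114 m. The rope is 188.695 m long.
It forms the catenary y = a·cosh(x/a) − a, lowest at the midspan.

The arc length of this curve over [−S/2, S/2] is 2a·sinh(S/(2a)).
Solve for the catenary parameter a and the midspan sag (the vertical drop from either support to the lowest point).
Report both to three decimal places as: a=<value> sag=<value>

a=73.596 sag=46.061

seed: a₀ = √(S³/(24(L−S))) = √(157.114³/(24·31.581)) = 71.532560
iter 1: u=1.098199  f(a)=+1.960e+00  f'(a)=-9.942e-01  a ← 71.532560 − (+1.960e+00/-9.942e-01) = 73.504076
iter 2: u=1.068743  f(a)=+8.395e-02  f'(a)=-9.107e-01  a ← 73.504076 − (+8.395e-02/-9.107e-01) = 73.596265
iter 3: u=1.067405  f(a)=+1.693e-04  f'(a)=-9.070e-01  a ← 73.596265 − (+1.693e-04/-9.070e-01) = 73.596452
iter 4: u=1.067402  f(a)=+6.914e-10  f'(a)=-9.070e-01  a ← 73.596452 − (+6.914e-10/-9.070e-01) = 73.596452
iter 5: u=1.067402  f(a)=-2.842e-14  f'(a)=-9.070e-01  a ← 73.596452 − (-2.842e-14/-9.070e-01) = 73.596452
converged: |Δa| < 1e-12 after 5 iterations
sag = a·(cosh(S/(2a)) − 1) = 73.596452·(cosh(1.067402) − 1) = 46.060928
T_max/T_min = cosh(S/(2a)) = 1.625858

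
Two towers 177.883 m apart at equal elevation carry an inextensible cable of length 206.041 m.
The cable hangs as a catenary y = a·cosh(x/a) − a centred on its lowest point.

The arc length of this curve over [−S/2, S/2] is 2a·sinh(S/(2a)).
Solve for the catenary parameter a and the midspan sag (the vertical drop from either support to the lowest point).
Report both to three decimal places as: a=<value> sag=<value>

a=93.355 sag=45.671

seed: a₀ = √(S³/(24(L−S))) = √(177.883³/(24·28.158)) = 91.263085
iter 1: u=0.974562  f(a)=+1.368e+00  f'(a)=-6.777e-01  a ← 91.263085 − (+1.368e+00/-6.777e-01) = 93.281402
iter 2: u=0.953475  f(a)=+4.669e-02  f'(a)=-6.321e-01  a ← 93.281402 − (+4.669e-02/-6.321e-01) = 93.355264
iter 3: u=0.952721  f(a)=+5.867e-05  f'(a)=-6.306e-01  a ← 93.355264 − (+5.867e-05/-6.306e-01) = 93.355357
iter 4: u=0.952720  f(a)=+9.285e-11  f'(a)=-6.306e-01  a ← 93.355357 − (+9.285e-11/-6.306e-01) = 93.355357
iter 5: u=0.952720  f(a)=+2.842e-14  f'(a)=-6.306e-01  a ← 93.355357 − (+2.842e-14/-6.306e-01) = 93.355357
converged: |Δa| < 1e-12 after 5 iterations
sag = a·(cosh(S/(2a)) − 1) = 93.355357·(cosh(0.952720) − 1) = 45.671425
T_max/T_min = cosh(S/(2a)) = 1.489221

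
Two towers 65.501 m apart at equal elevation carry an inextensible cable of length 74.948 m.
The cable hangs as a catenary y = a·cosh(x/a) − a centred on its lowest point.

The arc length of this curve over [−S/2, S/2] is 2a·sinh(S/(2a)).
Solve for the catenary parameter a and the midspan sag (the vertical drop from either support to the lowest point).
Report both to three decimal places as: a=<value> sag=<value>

seed: a₀ = √(S³/(24(L−S))) = √(65.501³/(24·9.447)) = 35.206213
iter 1: u=0.930248  f(a)=+4.173e-01  f'(a)=-5.846e-01  a ← 35.206213 − (+4.173e-01/-5.846e-01) = 35.920037
iter 2: u=0.911761  f(a)=+1.303e-02  f'(a)=-5.486e-01  a ← 35.920037 − (+1.303e-02/-5.486e-01) = 35.943787
iter 3: u=0.911159  f(a)=+1.361e-05  f'(a)=-5.474e-01  a ← 35.943787 − (+1.361e-05/-5.474e-01) = 35.943812
iter 4: u=0.911158  f(a)=+1.489e-11  f'(a)=-5.474e-01  a ← 35.943812 − (+1.489e-11/-5.474e-01) = 35.943812
converged: |Δa| < 1e-12 after 4 iterations
sag = a·(cosh(S/(2a)) − 1) = 35.943812·(cosh(0.911158) − 1) = 15.981695
T_max/T_min = cosh(S/(2a)) = 1.444630

a=35.944 sag=15.982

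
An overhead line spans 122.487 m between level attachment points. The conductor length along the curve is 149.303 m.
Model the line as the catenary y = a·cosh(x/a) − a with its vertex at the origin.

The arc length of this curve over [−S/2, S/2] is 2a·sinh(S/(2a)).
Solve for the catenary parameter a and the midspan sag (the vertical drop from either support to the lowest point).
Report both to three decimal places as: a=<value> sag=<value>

seed: a₀ = √(S³/(24(L−S))) = √(122.487³/(24·26.816)) = 53.435808
iter 1: u=1.146113  f(a)=+1.817e+00  f'(a)=-1.142e+00  a ← 53.435808 − (+1.817e+00/-1.142e+00) = 55.027387
iter 2: u=1.112964  f(a)=+8.436e-02  f'(a)=-1.038e+00  a ← 55.027387 − (+8.436e-02/-1.038e+00) = 55.108649
iter 3: u=1.111323  f(a)=+2.013e-04  f'(a)=-1.033e+00  a ← 55.108649 − (+2.013e-04/-1.033e+00) = 55.108844
iter 4: u=1.111319  f(a)=+1.153e-09  f'(a)=-1.033e+00  a ← 55.108844 − (+1.153e-09/-1.033e+00) = 55.108844
iter 5: u=1.111319  f(a)=+0.000e+00  f'(a)=-1.033e+00  a ← 55.108844 − (+0.000e+00/-1.033e+00) = 55.108844
converged: |Δa| < 1e-12 after 5 iterations
sag = a·(cosh(S/(2a)) − 1) = 55.108844·(cosh(1.111319) − 1) = 37.680332
T_max/T_min = cosh(S/(2a)) = 1.683744

a=55.109 sag=37.680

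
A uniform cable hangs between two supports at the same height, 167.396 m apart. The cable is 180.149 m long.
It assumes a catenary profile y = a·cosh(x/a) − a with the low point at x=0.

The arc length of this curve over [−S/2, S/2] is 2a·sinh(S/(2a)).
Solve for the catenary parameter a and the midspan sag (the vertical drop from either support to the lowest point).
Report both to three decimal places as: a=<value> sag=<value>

seed: a₀ = √(S³/(24(L−S))) = √(167.396³/(24·12.753)) = 123.795772
iter 1: u=0.676097  f(a)=+2.947e-01  f'(a)=-2.156e-01  a ← 123.795772 − (+2.947e-01/-2.156e-01) = 125.162466
iter 2: u=0.668715  f(a)=+4.951e-03  f'(a)=-2.084e-01  a ← 125.162466 − (+4.951e-03/-2.084e-01) = 125.186221
iter 3: u=0.668588  f(a)=+1.451e-06  f'(a)=-2.083e-01  a ← 125.186221 − (+1.451e-06/-2.083e-01) = 125.186228
iter 4: u=0.668588  f(a)=+8.527e-14  f'(a)=-2.083e-01  a ← 125.186228 − (+8.527e-14/-2.083e-01) = 125.186228
converged: |Δa| < 1e-12 after 4 iterations
sag = a·(cosh(S/(2a)) − 1) = 125.186228·(cosh(0.668588) − 1) = 29.037659
T_max/T_min = cosh(S/(2a)) = 1.231956

a=125.186 sag=29.038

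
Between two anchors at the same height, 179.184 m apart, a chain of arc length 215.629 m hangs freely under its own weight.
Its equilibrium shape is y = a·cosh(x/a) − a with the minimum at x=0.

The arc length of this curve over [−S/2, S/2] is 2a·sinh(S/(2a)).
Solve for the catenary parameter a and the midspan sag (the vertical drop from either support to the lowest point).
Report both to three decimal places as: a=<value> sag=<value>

a=83.467 sag=52.881

seed: a₀ = √(S³/(24(L−S))) = √(179.184³/(24·36.445)) = 81.100633
iter 1: u=1.104702  f(a)=+2.290e+00  f'(a)=-1.013e+00  a ← 81.100633 − (+2.290e+00/-1.013e+00) = 83.360046
iter 2: u=1.074759  f(a)=+9.917e-02  f'(a)=-9.273e-01  a ← 83.360046 − (+9.917e-02/-9.273e-01) = 83.466989
iter 3: u=1.073382  f(a)=+2.047e-04  f'(a)=-9.234e-01  a ← 83.466989 − (+2.047e-04/-9.234e-01) = 83.467210
iter 4: u=1.073380  f(a)=+8.759e-10  f'(a)=-9.234e-01  a ← 83.467210 − (+8.759e-10/-9.234e-01) = 83.467210
iter 5: u=1.073380  f(a)=+2.842e-14  f'(a)=-9.234e-01  a ← 83.467210 − (+2.842e-14/-9.234e-01) = 83.467210
converged: |Δa| < 1e-12 after 5 iterations
sag = a·(cosh(S/(2a)) − 1) = 83.467210·(cosh(1.073380) − 1) = 52.880660
T_max/T_min = cosh(S/(2a)) = 1.633550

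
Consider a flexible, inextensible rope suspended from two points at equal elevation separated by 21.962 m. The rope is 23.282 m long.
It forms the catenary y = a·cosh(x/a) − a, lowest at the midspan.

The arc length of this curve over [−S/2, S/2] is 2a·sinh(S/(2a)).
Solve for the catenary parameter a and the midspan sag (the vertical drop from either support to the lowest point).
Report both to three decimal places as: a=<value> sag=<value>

a=18.448 sag=3.366

seed: a₀ = √(S³/(24(L−S))) = √(21.962³/(24·1.320)) = 18.285854
iter 1: u=0.600519  f(a)=+2.401e-02  f'(a)=-1.496e-01  a ← 18.285854 − (+2.401e-02/-1.496e-01) = 18.446274
iter 2: u=0.595296  f(a)=+3.196e-04  f'(a)=-1.457e-01  a ← 18.446274 − (+3.196e-04/-1.457e-01) = 18.448467
iter 3: u=0.595226  f(a)=+5.833e-08  f'(a)=-1.456e-01  a ← 18.448467 − (+5.833e-08/-1.456e-01) = 18.448468
iter 4: u=0.595226  f(a)=+0.000e+00  f'(a)=-1.456e-01  a ← 18.448468 − (+0.000e+00/-1.456e-01) = 18.448468
converged: |Δa| < 1e-12 after 4 iterations
sag = a·(cosh(S/(2a)) − 1) = 18.448468·(cosh(0.595226) − 1) = 3.365721
T_max/T_min = cosh(S/(2a)) = 1.182439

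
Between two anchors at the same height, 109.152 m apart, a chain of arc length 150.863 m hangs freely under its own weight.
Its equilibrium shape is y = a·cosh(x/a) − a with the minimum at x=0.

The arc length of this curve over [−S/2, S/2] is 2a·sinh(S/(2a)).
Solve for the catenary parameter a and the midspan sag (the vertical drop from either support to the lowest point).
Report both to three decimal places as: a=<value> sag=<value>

a=37.950 sag=46.490

seed: a₀ = √(S³/(24(L−S))) = √(109.152³/(24·41.711)) = 36.042643
iter 1: u=1.514206  f(a)=+5.051e+00  f'(a)=-2.891e+00  a ← 36.042643 − (+5.051e+00/-2.891e+00) = 37.790162
iter 2: u=1.444185  f(a)=+3.906e-01  f'(a)=-2.459e+00  a ← 37.790162 − (+3.906e-01/-2.459e+00) = 37.948990
iter 3: u=1.438141  f(a)=+2.768e-03  f'(a)=-2.425e+00  a ← 37.948990 − (+2.768e-03/-2.425e+00) = 37.950132
iter 4: u=1.438098  f(a)=+1.412e-07  f'(a)=-2.424e+00  a ← 37.950132 − (+1.412e-07/-2.424e+00) = 37.950132
iter 5: u=1.438098  f(a)=+2.842e-14  f'(a)=-2.424e+00  a ← 37.950132 − (+2.842e-14/-2.424e+00) = 37.950132
converged: |Δa| < 1e-12 after 5 iterations
sag = a·(cosh(S/(2a)) − 1) = 37.950132·(cosh(1.438098) − 1) = 46.489928
T_max/T_min = cosh(S/(2a)) = 2.225027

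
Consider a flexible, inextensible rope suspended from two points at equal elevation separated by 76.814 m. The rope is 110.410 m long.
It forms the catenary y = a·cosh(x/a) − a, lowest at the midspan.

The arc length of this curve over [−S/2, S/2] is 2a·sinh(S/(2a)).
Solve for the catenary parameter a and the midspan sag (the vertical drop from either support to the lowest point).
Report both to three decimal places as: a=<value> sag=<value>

seed: a₀ = √(S³/(24(L−S))) = √(76.814³/(24·33.596)) = 23.708887
iter 1: u=1.619941  f(a)=+4.694e+00  f'(a)=-3.651e+00  a ← 23.708887 − (+4.694e+00/-3.651e+00) = 24.994541
iter 2: u=1.536616  f(a)=+4.088e-01  f'(a)=-3.040e+00  a ← 24.994541 − (+4.088e-01/-3.040e+00) = 25.129017
iter 3: u=1.528392  f(a)=+3.756e-03  f'(a)=-2.985e+00  a ← 25.129017 − (+3.756e-03/-2.985e+00) = 25.130275
iter 4: u=1.528316  f(a)=+3.233e-07  f'(a)=-2.984e+00  a ← 25.130275 − (+3.233e-07/-2.984e+00) = 25.130275
iter 5: u=1.528316  f(a)=+1.421e-14  f'(a)=-2.984e+00  a ← 25.130275 − (+1.421e-14/-2.984e+00) = 25.130275
converged: |Δa| < 1e-12 after 5 iterations
sag = a·(cosh(S/(2a)) − 1) = 25.130275·(cosh(1.528316) − 1) = 35.525497
T_max/T_min = cosh(S/(2a)) = 2.413653

a=25.130 sag=35.525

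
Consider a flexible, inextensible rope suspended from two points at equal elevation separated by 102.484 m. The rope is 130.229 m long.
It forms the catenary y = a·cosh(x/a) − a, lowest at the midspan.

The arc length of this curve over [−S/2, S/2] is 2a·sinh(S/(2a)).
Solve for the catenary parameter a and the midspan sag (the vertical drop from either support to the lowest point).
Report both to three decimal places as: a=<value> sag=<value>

seed: a₀ = √(S³/(24(L−S))) = √(102.484³/(24·27.745)) = 40.205560
iter 1: u=1.274500  f(a)=+2.343e+00  f'(a)=-1.618e+00  a ← 40.205560 − (+2.343e+00/-1.618e+00) = 41.653577
iter 2: u=1.230194  f(a)=+1.325e-01  f'(a)=-1.439e+00  a ← 41.653577 − (+1.325e-01/-1.439e+00) = 41.745626
iter 3: u=1.227482  f(a)=+4.801e-04  f'(a)=-1.429e+00  a ← 41.745626 − (+4.801e-04/-1.429e+00) = 41.745962
iter 4: u=1.227472  f(a)=+6.356e-09  f'(a)=-1.429e+00  a ← 41.745962 − (+6.356e-09/-1.429e+00) = 41.745962
iter 5: u=1.227472  f(a)=+0.000e+00  f'(a)=-1.429e+00  a ← 41.745962 − (+0.000e+00/-1.429e+00) = 41.745962
converged: |Δa| < 1e-12 after 5 iterations
sag = a·(cosh(S/(2a)) − 1) = 41.745962·(cosh(1.227472) − 1) = 35.601458
T_max/T_min = cosh(S/(2a)) = 1.852812

a=41.746 sag=35.601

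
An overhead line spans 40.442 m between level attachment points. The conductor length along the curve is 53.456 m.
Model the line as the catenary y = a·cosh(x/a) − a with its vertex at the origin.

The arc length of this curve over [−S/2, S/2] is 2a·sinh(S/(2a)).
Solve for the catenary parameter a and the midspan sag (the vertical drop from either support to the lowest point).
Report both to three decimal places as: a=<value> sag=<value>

seed: a₀ = √(S³/(24(L−S))) = √(40.442³/(24·13.014)) = 14.552510
iter 1: u=1.389520  f(a)=+1.316e+00  f'(a)=-2.159e+00  a ← 14.552510 − (+1.316e+00/-2.159e+00) = 15.162025
iter 2: u=1.333661  f(a)=+8.717e-02  f'(a)=-1.881e+00  a ← 15.162025 − (+8.717e-02/-1.881e+00) = 15.208366
iter 3: u=1.329597  f(a)=+4.428e-04  f'(a)=-1.862e+00  a ← 15.208366 − (+4.428e-04/-1.862e+00) = 15.208604
iter 4: u=1.329576  f(a)=+1.155e-08  f'(a)=-1.862e+00  a ← 15.208604 − (+1.155e-08/-1.862e+00) = 15.208604
iter 5: u=1.329576  f(a)=-7.105e-15  f'(a)=-1.862e+00  a ← 15.208604 − (-7.105e-15/-1.862e+00) = 15.208604
converged: |Δa| < 1e-12 after 5 iterations
sag = a·(cosh(S/(2a)) − 1) = 15.208604·(cosh(1.329576) − 1) = 15.543430
T_max/T_min = cosh(S/(2a)) = 2.022016

a=15.209 sag=15.543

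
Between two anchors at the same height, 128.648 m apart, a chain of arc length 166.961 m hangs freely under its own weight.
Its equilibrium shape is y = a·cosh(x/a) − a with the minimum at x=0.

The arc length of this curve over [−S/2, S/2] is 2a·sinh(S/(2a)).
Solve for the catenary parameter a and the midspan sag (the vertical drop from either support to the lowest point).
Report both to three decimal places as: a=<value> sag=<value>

a=50.137 sag=47.242

seed: a₀ = √(S³/(24(L−S))) = √(128.648³/(24·38.313)) = 48.120026
iter 1: u=1.336741  f(a)=+3.572e+00  f'(a)=-1.896e+00  a ← 48.120026 − (+3.572e+00/-1.896e+00) = 50.004461
iter 2: u=1.286365  f(a)=+2.206e-01  f'(a)=-1.668e+00  a ← 50.004461 − (+2.206e-01/-1.668e+00) = 50.136680
iter 3: u=1.282973  f(a)=+9.632e-04  f'(a)=-1.654e+00  a ← 50.136680 − (+9.632e-04/-1.654e+00) = 50.137262
iter 4: u=1.282958  f(a)=+1.855e-08  f'(a)=-1.654e+00  a ← 50.137262 − (+1.855e-08/-1.654e+00) = 50.137262
iter 5: u=1.282958  f(a)=+0.000e+00  f'(a)=-1.654e+00  a ← 50.137262 − (+0.000e+00/-1.654e+00) = 50.137262
converged: |Δa| < 1e-12 after 5 iterations
sag = a·(cosh(S/(2a)) − 1) = 50.137262·(cosh(1.282958) − 1) = 47.242094
T_max/T_min = cosh(S/(2a)) = 1.942255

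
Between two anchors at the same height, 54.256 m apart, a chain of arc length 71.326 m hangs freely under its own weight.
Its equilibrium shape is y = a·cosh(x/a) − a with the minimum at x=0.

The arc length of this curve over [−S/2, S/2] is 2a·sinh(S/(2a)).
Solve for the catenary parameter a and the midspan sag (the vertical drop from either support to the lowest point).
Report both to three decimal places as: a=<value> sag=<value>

a=20.616 sag=20.577

seed: a₀ = √(S³/(24(L−S))) = √(54.256³/(24·17.070)) = 19.744643
iter 1: u=1.373942  f(a)=+1.686e+00  f'(a)=-2.078e+00  a ← 19.744643 − (+1.686e+00/-2.078e+00) = 20.555661
iter 2: u=1.319734  f(a)=+1.094e-01  f'(a)=-1.816e+00  a ← 20.555661 − (+1.094e-01/-1.816e+00) = 20.615896
iter 3: u=1.315878  f(a)=+5.318e-04  f'(a)=-1.799e+00  a ← 20.615896 − (+5.318e-04/-1.799e+00) = 20.616192
iter 4: u=1.315859  f(a)=+1.270e-08  f'(a)=-1.799e+00  a ← 20.616192 − (+1.270e-08/-1.799e+00) = 20.616192
iter 5: u=1.315859  f(a)=+0.000e+00  f'(a)=-1.799e+00  a ← 20.616192 − (+0.000e+00/-1.799e+00) = 20.616192
converged: |Δa| < 1e-12 after 5 iterations
sag = a·(cosh(S/(2a)) − 1) = 20.616192·(cosh(1.315859) − 1) = 20.576974
T_max/T_min = cosh(S/(2a)) = 1.998098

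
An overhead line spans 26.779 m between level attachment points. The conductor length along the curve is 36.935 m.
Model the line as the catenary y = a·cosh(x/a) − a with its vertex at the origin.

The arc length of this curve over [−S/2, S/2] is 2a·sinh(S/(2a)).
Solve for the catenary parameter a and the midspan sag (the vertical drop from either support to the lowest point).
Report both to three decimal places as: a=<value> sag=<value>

a=9.343 sag=11.354

seed: a₀ = √(S³/(24(L−S))) = √(26.779³/(24·10.156)) = 8.876149
iter 1: u=1.508481  f(a)=+1.220e+00  f'(a)=-2.853e+00  a ← 8.876149 − (+1.220e+00/-2.853e+00) = 9.303777
iter 2: u=1.439147  f(a)=+9.372e-02  f'(a)=-2.430e+00  a ← 9.303777 − (+9.372e-02/-2.430e+00) = 9.342338
iter 3: u=1.433207  f(a)=+6.545e-04  f'(a)=-2.396e+00  a ← 9.342338 − (+6.545e-04/-2.396e+00) = 9.342611
iter 4: u=1.433165  f(a)=+3.242e-08  f'(a)=-2.396e+00  a ← 9.342611 − (+3.242e-08/-2.396e+00) = 9.342611
iter 5: u=1.433165  f(a)=+7.105e-15  f'(a)=-2.396e+00  a ← 9.342611 − (+7.105e-15/-2.396e+00) = 9.342611
converged: |Δa| < 1e-12 after 5 iterations
sag = a·(cosh(S/(2a)) − 1) = 9.342611·(cosh(1.433165) − 1) = 11.353595
T_max/T_min = cosh(S/(2a)) = 2.215249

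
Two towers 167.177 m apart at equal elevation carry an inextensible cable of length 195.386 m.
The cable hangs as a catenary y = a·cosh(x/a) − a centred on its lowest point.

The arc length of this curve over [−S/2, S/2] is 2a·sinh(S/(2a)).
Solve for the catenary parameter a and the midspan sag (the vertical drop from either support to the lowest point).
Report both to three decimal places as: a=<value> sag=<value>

a=85.100 sag=44.461

seed: a₀ = √(S³/(24(L−S))) = √(167.177³/(24·28.209)) = 83.074039
iter 1: u=1.006193  f(a)=+1.463e+00  f'(a)=-7.504e-01  a ← 83.074039 − (+1.463e+00/-7.504e-01) = 85.023461
iter 2: u=0.983123  f(a)=+5.308e-02  f'(a)=-6.969e-01  a ← 85.023461 − (+5.308e-02/-6.969e-01) = 85.099626
iter 3: u=0.982243  f(a)=+7.570e-05  f'(a)=-6.949e-01  a ← 85.099626 − (+7.570e-05/-6.949e-01) = 85.099735
iter 4: u=0.982242  f(a)=+1.545e-10  f'(a)=-6.949e-01  a ← 85.099735 − (+1.545e-10/-6.949e-01) = 85.099735
iter 5: u=0.982242  f(a)=+0.000e+00  f'(a)=-6.949e-01  a ← 85.099735 − (+0.000e+00/-6.949e-01) = 85.099735
converged: |Δa| < 1e-12 after 5 iterations
sag = a·(cosh(S/(2a)) − 1) = 85.099735·(cosh(0.982242) − 1) = 44.460626
T_max/T_min = cosh(S/(2a)) = 1.522453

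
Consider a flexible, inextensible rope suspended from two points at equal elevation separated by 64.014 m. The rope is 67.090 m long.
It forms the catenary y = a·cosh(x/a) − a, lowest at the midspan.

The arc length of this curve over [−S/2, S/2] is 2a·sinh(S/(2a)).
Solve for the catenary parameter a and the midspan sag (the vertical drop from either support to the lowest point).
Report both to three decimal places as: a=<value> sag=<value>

seed: a₀ = √(S³/(24(L−S))) = √(64.014³/(24·3.076)) = 59.609251
iter 1: u=0.536947  f(a)=+4.465e-02  f'(a)=-1.062e-01  a ← 59.609251 − (+4.465e-02/-1.062e-01) = 60.029618
iter 2: u=0.533187  f(a)=+4.767e-04  f'(a)=-1.040e-01  a ← 60.029618 − (+4.767e-04/-1.040e-01) = 60.034204
iter 3: u=0.533146  f(a)=+5.564e-08  f'(a)=-1.039e-01  a ← 60.034204 − (+5.564e-08/-1.039e-01) = 60.034204
iter 4: u=0.533146  f(a)=+0.000e+00  f'(a)=-1.039e-01  a ← 60.034204 − (+0.000e+00/-1.039e-01) = 60.034204
converged: |Δa| < 1e-12 after 4 iterations
sag = a·(cosh(S/(2a)) − 1) = 60.034204·(cosh(0.533146) − 1) = 8.736231
T_max/T_min = cosh(S/(2a)) = 1.145521

a=60.034 sag=8.736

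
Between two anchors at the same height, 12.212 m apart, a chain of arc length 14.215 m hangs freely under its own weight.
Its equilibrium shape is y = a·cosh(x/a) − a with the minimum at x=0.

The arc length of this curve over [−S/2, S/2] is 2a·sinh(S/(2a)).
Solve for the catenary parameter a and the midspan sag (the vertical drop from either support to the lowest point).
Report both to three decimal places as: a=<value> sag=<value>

seed: a₀ = √(S³/(24(L−S))) = √(12.212³/(24·2.003)) = 6.155086
iter 1: u=0.992025  f(a)=+1.009e-01  f'(a)=-7.172e-01  a ← 6.155086 − (+1.009e-01/-7.172e-01) = 6.295774
iter 2: u=0.969857  f(a)=+3.563e-03  f'(a)=-6.673e-01  a ← 6.295774 − (+3.563e-03/-6.673e-01) = 6.301114
iter 3: u=0.969035  f(a)=+4.804e-06  f'(a)=-6.655e-01  a ← 6.301114 − (+4.804e-06/-6.655e-01) = 6.301121
iter 4: u=0.969034  f(a)=+8.756e-12  f'(a)=-6.655e-01  a ← 6.301121 − (+8.756e-12/-6.655e-01) = 6.301121
iter 5: u=0.969034  f(a)=-1.776e-15  f'(a)=-6.655e-01  a ← 6.301121 − (-1.776e-15/-6.655e-01) = 6.301121
converged: |Δa| < 1e-12 after 5 iterations
sag = a·(cosh(S/(2a)) − 1) = 6.301121·(cosh(0.969034) − 1) = 3.197336
T_max/T_min = cosh(S/(2a)) = 1.507423

a=6.301 sag=3.197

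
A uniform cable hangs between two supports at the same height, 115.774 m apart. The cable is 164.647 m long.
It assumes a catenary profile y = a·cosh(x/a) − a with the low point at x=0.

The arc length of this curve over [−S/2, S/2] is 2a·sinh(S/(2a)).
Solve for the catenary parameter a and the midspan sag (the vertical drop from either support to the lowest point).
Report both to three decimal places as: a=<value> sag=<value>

a=38.483 sag=52.391

seed: a₀ = √(S³/(24(L−S))) = √(115.774³/(24·48.873)) = 36.372775
iter 1: u=1.591493  f(a)=+6.576e+00  f'(a)=-3.433e+00  a ← 36.372775 − (+6.576e+00/-3.433e+00) = 38.288580
iter 2: u=1.511861  f(a)=+5.553e-01  f'(a)=-2.875e+00  a ← 38.288580 − (+5.553e-01/-2.875e+00) = 38.481709
iter 3: u=1.504273  f(a)=+4.766e-03  f'(a)=-2.826e+00  a ← 38.481709 − (+4.766e-03/-2.826e+00) = 38.483396
iter 4: u=1.504207  f(a)=+3.578e-07  f'(a)=-2.826e+00  a ← 38.483396 − (+3.578e-07/-2.826e+00) = 38.483396
iter 5: u=1.504207  f(a)=+0.000e+00  f'(a)=-2.826e+00  a ← 38.483396 − (+0.000e+00/-2.826e+00) = 38.483396
converged: |Δa| < 1e-12 after 5 iterations
sag = a·(cosh(S/(2a)) − 1) = 38.483396·(cosh(1.504207) − 1) = 52.390860
T_max/T_min = cosh(S/(2a)) = 2.361389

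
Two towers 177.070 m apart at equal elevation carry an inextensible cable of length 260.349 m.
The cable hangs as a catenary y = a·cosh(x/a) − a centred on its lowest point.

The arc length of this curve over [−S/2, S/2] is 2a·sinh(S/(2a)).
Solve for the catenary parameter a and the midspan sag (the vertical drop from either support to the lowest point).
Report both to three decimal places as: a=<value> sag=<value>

a=56.081 sag=85.660

seed: a₀ = √(S³/(24(L−S))) = √(177.070³/(24·83.279)) = 52.704065
iter 1: u=1.679851  f(a)=+1.257e+01  f'(a)=-4.147e+00  a ← 52.704065 − (+1.257e+01/-4.147e+00) = 55.735698
iter 2: u=1.588479  f(a)=+1.166e+00  f'(a)=-3.410e+00  a ← 55.735698 − (+1.166e+00/-3.410e+00) = 56.077721
iter 3: u=1.578791  f(a)=+1.231e-02  f'(a)=-3.338e+00  a ← 56.077721 − (+1.231e-02/-3.338e+00) = 56.081407
iter 4: u=1.578687  f(a)=+1.402e-06  f'(a)=-3.338e+00  a ← 56.081407 − (+1.402e-06/-3.338e+00) = 56.081408
iter 5: u=1.578687  f(a)=+5.684e-14  f'(a)=-3.338e+00  a ← 56.081408 − (+5.684e-14/-3.338e+00) = 56.081408
converged: |Δa| < 1e-12 after 5 iterations
sag = a·(cosh(S/(2a)) − 1) = 56.081408·(cosh(1.578687) − 1) = 85.659640
T_max/T_min = cosh(S/(2a)) = 2.527416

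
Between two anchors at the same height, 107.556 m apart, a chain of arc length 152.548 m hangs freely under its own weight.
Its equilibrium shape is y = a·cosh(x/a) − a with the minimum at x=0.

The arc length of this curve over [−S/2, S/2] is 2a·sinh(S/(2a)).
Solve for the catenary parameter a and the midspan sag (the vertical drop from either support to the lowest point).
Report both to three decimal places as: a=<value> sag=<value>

seed: a₀ = √(S³/(24(L−S))) = √(107.556³/(24·44.992)) = 33.945225
iter 1: u=1.584258  f(a)=+5.996e+00  f'(a)=-3.379e+00  a ← 33.945225 − (+5.996e+00/-3.379e+00) = 35.719780
iter 2: u=1.505552  f(a)=+5.022e-01  f'(a)=-2.834e+00  a ← 35.719780 − (+5.022e-01/-2.834e+00) = 35.896981
iter 3: u=1.498120  f(a)=+4.236e-03  f'(a)=-2.787e+00  a ← 35.896981 − (+4.236e-03/-2.787e+00) = 35.898501
iter 4: u=1.498057  f(a)=+3.070e-07  f'(a)=-2.786e+00  a ← 35.898501 − (+3.070e-07/-2.786e+00) = 35.898502
iter 5: u=1.498057  f(a)=-2.842e-14  f'(a)=-2.786e+00  a ← 35.898502 − (-2.842e-14/-2.786e+00) = 35.898502
converged: |Δa| < 1e-12 after 5 iterations
sag = a·(cosh(S/(2a)) − 1) = 35.898502·(cosh(1.498057) − 1) = 48.401116
T_max/T_min = cosh(S/(2a)) = 2.348277

a=35.899 sag=48.401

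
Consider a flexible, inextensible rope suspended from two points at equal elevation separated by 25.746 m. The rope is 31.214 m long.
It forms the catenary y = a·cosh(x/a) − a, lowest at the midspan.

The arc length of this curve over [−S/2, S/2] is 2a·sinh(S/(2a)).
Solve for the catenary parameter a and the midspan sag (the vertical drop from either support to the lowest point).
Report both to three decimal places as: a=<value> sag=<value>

seed: a₀ = √(S³/(24(L−S))) = √(25.746³/(24·5.468)) = 11.403673
iter 1: u=1.128847  f(a)=+3.592e-01  f'(a)=-1.087e+00  a ← 11.403673 − (+3.592e-01/-1.087e+00) = 11.734114
iter 2: u=1.097058  f(a)=+1.620e-02  f'(a)=-9.908e-01  a ← 11.734114 − (+1.620e-02/-9.908e-01) = 11.750466
iter 3: u=1.095531  f(a)=+3.642e-05  f'(a)=-9.864e-01  a ← 11.750466 − (+3.642e-05/-9.864e-01) = 11.750503
iter 4: u=1.095528  f(a)=+1.850e-10  f'(a)=-9.864e-01  a ← 11.750503 − (+1.850e-10/-9.864e-01) = 11.750503
iter 5: u=1.095528  f(a)=-3.553e-15  f'(a)=-9.864e-01  a ← 11.750503 − (-3.553e-15/-9.864e-01) = 11.750503
converged: |Δa| < 1e-12 after 5 iterations
sag = a·(cosh(S/(2a)) − 1) = 11.750503·(cosh(1.095528) − 1) = 7.785432
T_max/T_min = cosh(S/(2a)) = 1.662562

a=11.751 sag=7.785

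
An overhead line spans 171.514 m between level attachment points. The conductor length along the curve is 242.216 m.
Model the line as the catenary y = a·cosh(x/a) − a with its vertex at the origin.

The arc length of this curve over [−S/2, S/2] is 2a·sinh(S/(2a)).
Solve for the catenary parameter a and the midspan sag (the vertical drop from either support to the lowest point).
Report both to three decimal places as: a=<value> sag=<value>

a=57.625 sag=76.494

seed: a₀ = √(S³/(24(L−S))) = √(171.514³/(24·70.702)) = 54.529045
iter 1: u=1.572685  f(a)=+9.276e+00  f'(a)=-3.294e+00  a ← 54.529045 − (+9.276e+00/-3.294e+00) = 57.345311
iter 2: u=1.495449  f(a)=+7.671e-01  f'(a)=-2.770e+00  a ← 57.345311 − (+7.671e-01/-2.770e+00) = 57.622274
iter 3: u=1.488261  f(a)=+6.291e-03  f'(a)=-2.724e+00  a ← 57.622274 − (+6.291e-03/-2.724e+00) = 57.624583
iter 4: u=1.488202  f(a)=+4.307e-07  f'(a)=-2.724e+00  a ← 57.624583 − (+4.307e-07/-2.724e+00) = 57.624583
iter 5: u=1.488202  f(a)=-5.684e-14  f'(a)=-2.724e+00  a ← 57.624583 − (-5.684e-14/-2.724e+00) = 57.624583
converged: |Δa| < 1e-12 after 5 iterations
sag = a·(cosh(S/(2a)) − 1) = 57.624583·(cosh(1.488202) − 1) = 76.493798
T_max/T_min = cosh(S/(2a)) = 2.327451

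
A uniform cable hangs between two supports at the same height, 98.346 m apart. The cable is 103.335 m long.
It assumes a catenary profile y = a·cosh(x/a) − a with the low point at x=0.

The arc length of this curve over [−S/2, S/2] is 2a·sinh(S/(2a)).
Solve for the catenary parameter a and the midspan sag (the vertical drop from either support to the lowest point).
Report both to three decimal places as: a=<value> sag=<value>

seed: a₀ = √(S³/(24(L−S))) = √(98.346³/(24·4.989)) = 89.129748
iter 1: u=0.551701  f(a)=+7.648e-02  f'(a)=-1.154e-01  a ← 89.129748 − (+7.648e-02/-1.154e-01) = 89.792511
iter 2: u=0.547629  f(a)=+8.614e-04  f'(a)=-1.128e-01  a ← 89.792511 − (+8.614e-04/-1.128e-01) = 89.800147
iter 3: u=0.547583  f(a)=+1.121e-07  f'(a)=-1.128e-01  a ← 89.800147 − (+1.121e-07/-1.128e-01) = 89.800148
iter 4: u=0.547583  f(a)=+0.000e+00  f'(a)=-1.128e-01  a ← 89.800148 − (+0.000e+00/-1.128e-01) = 89.800148
converged: |Δa| < 1e-12 after 4 iterations
sag = a·(cosh(S/(2a)) − 1) = 89.800148·(cosh(0.547583) − 1) = 13.802927
T_max/T_min = cosh(S/(2a)) = 1.153707

a=89.800 sag=13.803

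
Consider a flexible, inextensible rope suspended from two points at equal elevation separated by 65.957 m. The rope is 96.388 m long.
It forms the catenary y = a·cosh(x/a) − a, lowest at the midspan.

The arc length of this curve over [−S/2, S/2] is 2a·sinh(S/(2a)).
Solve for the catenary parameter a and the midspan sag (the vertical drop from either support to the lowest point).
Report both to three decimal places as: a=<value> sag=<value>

a=21.069 sag=31.529

seed: a₀ = √(S³/(24(L−S))) = √(65.957³/(24·30.431)) = 19.821093
iter 1: u=1.663808  f(a)=+4.501e+00  f'(a)=-4.009e+00  a ← 19.821093 − (+4.501e+00/-4.009e+00) = 20.943702
iter 2: u=1.574626  f(a)=+4.107e-01  f'(a)=-3.308e+00  a ← 20.943702 − (+4.107e-01/-3.308e+00) = 21.067845
iter 3: u=1.565348  f(a)=+4.177e-03  f'(a)=-3.241e+00  a ← 21.067845 − (+4.177e-03/-3.241e+00) = 21.069134
iter 4: u=1.565252  f(a)=+4.420e-07  f'(a)=-3.240e+00  a ← 21.069134 − (+4.420e-07/-3.240e+00) = 21.069134
iter 5: u=1.565252  f(a)=+1.421e-14  f'(a)=-3.240e+00  a ← 21.069134 − (+1.421e-14/-3.240e+00) = 21.069134
converged: |Δa| < 1e-12 after 5 iterations
sag = a·(cosh(S/(2a)) − 1) = 21.069134·(cosh(1.565252) − 1) = 31.529060
T_max/T_min = cosh(S/(2a)) = 2.496457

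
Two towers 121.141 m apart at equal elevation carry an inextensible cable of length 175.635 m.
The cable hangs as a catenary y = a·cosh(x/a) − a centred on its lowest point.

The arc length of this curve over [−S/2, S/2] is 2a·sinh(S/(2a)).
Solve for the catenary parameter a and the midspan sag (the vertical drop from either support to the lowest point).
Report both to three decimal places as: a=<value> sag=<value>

seed: a₀ = √(S³/(24(L−S))) = √(121.141³/(24·54.494)) = 36.868610
iter 1: u=1.642875  f(a)=+7.845e+00  f'(a)=-3.835e+00  a ← 36.868610 − (+7.845e+00/-3.835e+00) = 38.914269
iter 2: u=1.556511  f(a)=+7.003e-01  f'(a)=-3.178e+00  a ← 38.914269 − (+7.003e-01/-3.178e+00) = 39.134598
iter 3: u=1.547748  f(a)=+6.787e-03  f'(a)=-3.117e+00  a ← 39.134598 − (+6.787e-03/-3.117e+00) = 39.136775
iter 4: u=1.547662  f(a)=+6.513e-07  f'(a)=-3.116e+00  a ← 39.136775 − (+6.513e-07/-3.116e+00) = 39.136776
iter 5: u=1.547662  f(a)=+5.684e-14  f'(a)=-3.116e+00  a ← 39.136776 − (+5.684e-14/-3.116e+00) = 39.136776
converged: |Δa| < 1e-12 after 5 iterations
sag = a·(cosh(S/(2a)) − 1) = 39.136776·(cosh(1.547662) − 1) = 57.006870
T_max/T_min = cosh(S/(2a)) = 2.456606

a=39.137 sag=57.007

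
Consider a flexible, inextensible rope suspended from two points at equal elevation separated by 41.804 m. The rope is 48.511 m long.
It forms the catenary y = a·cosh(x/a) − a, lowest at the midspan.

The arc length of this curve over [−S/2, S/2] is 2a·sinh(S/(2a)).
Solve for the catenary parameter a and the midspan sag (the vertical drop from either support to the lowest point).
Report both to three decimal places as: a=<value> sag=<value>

a=21.799 sag=10.813

seed: a₀ = √(S³/(24(L−S))) = √(41.804³/(24·6.707)) = 21.303796
iter 1: u=0.981140  f(a)=+3.303e-01  f'(a)=-6.924e-01  a ← 21.303796 − (+3.303e-01/-6.924e-01) = 21.780867
iter 2: u=0.959650  f(a)=+1.142e-02  f'(a)=-6.453e-01  a ← 21.780867 − (+1.142e-02/-6.453e-01) = 21.798568
iter 3: u=0.958870  f(a)=+1.474e-05  f'(a)=-6.436e-01  a ← 21.798568 − (+1.474e-05/-6.436e-01) = 21.798591
iter 4: u=0.958869  f(a)=+2.461e-11  f'(a)=-6.436e-01  a ← 21.798591 − (+2.461e-11/-6.436e-01) = 21.798591
iter 5: u=0.958869  f(a)=+7.105e-15  f'(a)=-6.436e-01  a ← 21.798591 − (+7.105e-15/-6.436e-01) = 21.798591
converged: |Δa| < 1e-12 after 5 iterations
sag = a·(cosh(S/(2a)) − 1) = 21.798591·(cosh(0.958869) − 1) = 10.812877
T_max/T_min = cosh(S/(2a)) = 1.496036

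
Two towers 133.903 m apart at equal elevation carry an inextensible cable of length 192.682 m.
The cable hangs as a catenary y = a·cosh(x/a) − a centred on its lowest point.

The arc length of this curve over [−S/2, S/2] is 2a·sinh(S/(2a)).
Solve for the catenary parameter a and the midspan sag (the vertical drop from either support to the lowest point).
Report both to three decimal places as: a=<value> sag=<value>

seed: a₀ = √(S³/(24(L−S))) = √(133.903³/(24·58.779)) = 41.254254
iter 1: u=1.622899  f(a)=+8.244e+00  f'(a)=-3.674e+00  a ← 41.254254 − (+8.244e+00/-3.674e+00) = 43.498023
iter 2: u=1.539185  f(a)=+7.204e-01  f'(a)=-3.058e+00  a ← 43.498023 − (+7.204e-01/-3.058e+00) = 43.733608
iter 3: u=1.530894  f(a)=+6.664e-03  f'(a)=-3.001e+00  a ← 43.733608 − (+6.664e-03/-3.001e+00) = 43.735829
iter 4: u=1.530816  f(a)=+5.818e-07  f'(a)=-3.001e+00  a ← 43.735829 − (+5.818e-07/-3.001e+00) = 43.735829
iter 5: u=1.530816  f(a)=+2.842e-14  f'(a)=-3.001e+00  a ← 43.735829 − (+2.842e-14/-3.001e+00) = 43.735829
converged: |Δa| < 1e-12 after 5 iterations
sag = a·(cosh(S/(2a)) − 1) = 43.735829·(cosh(1.530816) − 1) = 62.067815
T_max/T_min = cosh(S/(2a)) = 2.419153

a=43.736 sag=62.068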